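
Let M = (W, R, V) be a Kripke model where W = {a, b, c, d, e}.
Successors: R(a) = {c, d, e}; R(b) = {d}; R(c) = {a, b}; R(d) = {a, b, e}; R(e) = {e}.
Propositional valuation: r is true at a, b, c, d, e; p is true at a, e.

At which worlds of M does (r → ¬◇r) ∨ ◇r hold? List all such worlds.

Let φ = (r → ¬◇r) ∨ ◇r. Evaluate φ at each world:
  a (successors {c, d, e}): φ is true.
  b (successors {d}): φ is true.
  c (successors {a, b}): φ is true.
  d (successors {a, b, e}): φ is true.
  e (successors {e}): φ is true.
For instance, at d:
  At d: r → ¬◇r is false, ◇r is true, so (r → ¬◇r) ∨ ◇r is true.
    At d: r is true, ¬◇r is false, so r → ¬◇r is false.
      At d: ◇r is true, so ¬◇r is false.
    At d: ◇r requires r at some successor in {a, b, e}.
      r holds at a, so ◇r is true at d.
Satisfying worlds: {a, b, c, d, e}

a, b, c, d, e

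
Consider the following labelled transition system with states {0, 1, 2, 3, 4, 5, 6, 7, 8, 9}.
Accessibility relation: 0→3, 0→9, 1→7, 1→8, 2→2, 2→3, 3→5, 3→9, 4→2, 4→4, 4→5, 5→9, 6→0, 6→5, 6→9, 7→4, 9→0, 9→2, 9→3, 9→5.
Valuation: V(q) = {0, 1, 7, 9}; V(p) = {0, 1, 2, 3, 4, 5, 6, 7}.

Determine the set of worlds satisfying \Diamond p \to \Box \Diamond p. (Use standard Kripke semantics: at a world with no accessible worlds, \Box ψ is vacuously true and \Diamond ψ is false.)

Recall that \Box ψ holds at a world iff ψ holds at every accessible world, and \Diamond ψ holds iff ψ holds at some accessible world.
Let φ = \Diamond p \to \Box \Diamond p. Evaluate φ at each world:
  0 (successors {3, 9}): φ is true.
  1 (successors {7, 8}): φ is false.
  2 (successors {2, 3}): φ is true.
  3 (successors {5, 9}): φ is false.
  4 (successors {2, 4, 5}): φ is false.
  5 (successors {9}): φ is true.
  6 (successors {0, 5, 9}): φ is false.
  7 (successors {4}): φ is true.
  8 (successors ∅): φ is true.
  9 (successors {0, 2, 3, 5}): φ is false.
For instance, at 9:
  At 9: \Diamond p is true, \Box \Diamond p is false, so \Diamond p \to \Box \Diamond p is false.
    At 9: \Diamond p requires p at some successor in {0, 2, 3, 5}.
      p holds at 0, so \Diamond p is true at 9.
    At 9: \Box \Diamond p requires \Diamond p at every successor {0, 2, 3, 5}.
      \Diamond p fails at 5, so \Box \Diamond p is false at 9.
Satisfying worlds: {0, 2, 5, 7, 8}

0, 2, 5, 7, 8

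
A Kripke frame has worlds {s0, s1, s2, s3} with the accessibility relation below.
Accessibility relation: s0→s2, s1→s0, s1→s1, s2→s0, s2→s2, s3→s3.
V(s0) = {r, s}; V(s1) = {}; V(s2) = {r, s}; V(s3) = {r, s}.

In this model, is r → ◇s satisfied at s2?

At s2: r is true, ◇s is true, so r → ◇s is true.
  At s2: ◇s requires s at some successor in {s0, s2}.
    s holds at s0, so ◇s is true at s2.

Yes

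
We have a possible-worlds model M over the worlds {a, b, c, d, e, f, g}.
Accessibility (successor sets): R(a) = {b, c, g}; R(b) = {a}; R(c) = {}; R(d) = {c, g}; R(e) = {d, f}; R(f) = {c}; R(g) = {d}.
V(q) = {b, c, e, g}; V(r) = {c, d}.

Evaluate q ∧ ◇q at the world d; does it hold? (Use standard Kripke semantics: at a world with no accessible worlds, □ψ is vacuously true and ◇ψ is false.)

Recall that ◇ψ holds at a world iff ψ holds at some accessible world.
At d: q is false, ◇q is true, so q ∧ ◇q is false.
  At d: ◇q requires q at some successor in {c, g}.
    q holds at c, so ◇q is true at d.

No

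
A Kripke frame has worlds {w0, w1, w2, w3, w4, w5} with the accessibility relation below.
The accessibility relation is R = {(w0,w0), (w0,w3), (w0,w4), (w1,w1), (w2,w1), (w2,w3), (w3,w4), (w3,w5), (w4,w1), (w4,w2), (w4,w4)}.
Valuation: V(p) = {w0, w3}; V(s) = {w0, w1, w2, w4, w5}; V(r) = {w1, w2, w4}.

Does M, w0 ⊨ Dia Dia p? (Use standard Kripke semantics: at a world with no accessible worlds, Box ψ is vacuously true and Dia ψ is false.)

Recall that Dia ψ holds at a world iff ψ holds at some accessible world.
At w0: Dia Dia p requires Dia p at some successor in {w0, w3, w4}.
  Dia p holds at w0, so Dia Dia p is true at w0.
    At w0: Dia p requires p at some successor in {w0, w3, w4}.
      p holds at w0, so Dia p is true at w0.

Yes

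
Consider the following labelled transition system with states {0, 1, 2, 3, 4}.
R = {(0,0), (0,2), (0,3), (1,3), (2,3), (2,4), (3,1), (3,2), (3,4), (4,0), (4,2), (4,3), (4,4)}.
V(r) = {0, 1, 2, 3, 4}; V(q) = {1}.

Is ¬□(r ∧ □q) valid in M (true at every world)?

Yes

Let φ = ¬□(r ∧ □q). Evaluate φ at each world:
  0 (successors {0, 2, 3}): φ is true.
  1 (successors {3}): φ is true.
  2 (successors {3, 4}): φ is true.
  3 (successors {1, 2, 4}): φ is true.
  4 (successors {0, 2, 3, 4}): φ is true.
For instance, at 2:
  At 2: □(r ∧ □q) is false, so ¬□(r ∧ □q) is true.
    At 2: □(r ∧ □q) requires r ∧ □q at every successor {3, 4}.
      r ∧ □q fails at 3, so □(r ∧ □q) is false at 2.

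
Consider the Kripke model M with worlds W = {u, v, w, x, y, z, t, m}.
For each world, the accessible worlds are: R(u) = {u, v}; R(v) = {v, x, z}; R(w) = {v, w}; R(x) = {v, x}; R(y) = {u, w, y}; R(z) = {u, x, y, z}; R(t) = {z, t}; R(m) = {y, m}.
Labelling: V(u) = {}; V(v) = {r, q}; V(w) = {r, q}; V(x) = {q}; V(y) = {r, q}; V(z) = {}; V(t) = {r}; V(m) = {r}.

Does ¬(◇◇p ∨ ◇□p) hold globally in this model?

Let φ = ¬(◇◇p ∨ ◇□p). Evaluate φ at each world:
  u (successors {u, v}): φ is true.
  v (successors {v, x, z}): φ is true.
  w (successors {v, w}): φ is true.
  x (successors {v, x}): φ is true.
  y (successors {u, w, y}): φ is true.
  z (successors {u, x, y, z}): φ is true.
  t (successors {z, t}): φ is true.
  m (successors {y, m}): φ is true.
For instance, at v:
  At v: ◇◇p ∨ ◇□p is false, so ¬(◇◇p ∨ ◇□p) is true.
    At v: ◇◇p is false, ◇□p is false, so ◇◇p ∨ ◇□p is false.
      At v: ◇◇p requires ◇p at some successor in {v, x, z}.
        At v: ◇p is false.
        At x: ◇p is false.
        At z: ◇p is false.
      So ◇◇p is false at v.
      At v: ◇□p requires □p at some successor in {v, x, z}.
        At v: □p is false.
        At x: □p is false.
        At z: □p is false.
      So ◇□p is false at v.

Yes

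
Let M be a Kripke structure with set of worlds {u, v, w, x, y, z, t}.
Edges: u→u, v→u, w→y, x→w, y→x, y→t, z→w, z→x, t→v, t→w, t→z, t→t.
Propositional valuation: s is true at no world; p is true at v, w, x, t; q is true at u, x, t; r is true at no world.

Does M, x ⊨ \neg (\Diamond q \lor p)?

No

At x: \Diamond q \lor p is true, so \neg (\Diamond q \lor p) is false.
  At x: \Diamond q is false, p is true, so \Diamond q \lor p is true.
    At x: \Diamond q requires q at some successor in {w}.
      At w: q is false.
    So \Diamond q is false at x.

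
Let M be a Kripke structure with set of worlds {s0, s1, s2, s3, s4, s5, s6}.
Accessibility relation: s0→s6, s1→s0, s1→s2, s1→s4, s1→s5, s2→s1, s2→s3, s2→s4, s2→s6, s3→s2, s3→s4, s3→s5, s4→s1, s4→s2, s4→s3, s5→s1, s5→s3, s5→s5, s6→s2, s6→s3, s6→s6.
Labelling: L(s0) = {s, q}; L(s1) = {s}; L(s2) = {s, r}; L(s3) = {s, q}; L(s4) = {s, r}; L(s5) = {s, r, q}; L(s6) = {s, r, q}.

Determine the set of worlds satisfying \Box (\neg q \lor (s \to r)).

s0, s3

Recall that \Box ψ holds at a world iff ψ holds at every accessible world, and \Diamond ψ holds iff ψ holds at some accessible world.
Let φ = \Box (\neg q \lor (s \to r)). Evaluate φ at each world:
  s0 (successors {s6}): φ is true.
  s1 (successors {s0, s2, s4, s5}): φ is false.
  s2 (successors {s1, s3, s4, s6}): φ is false.
  s3 (successors {s2, s4, s5}): φ is true.
  s4 (successors {s1, s2, s3}): φ is false.
  s5 (successors {s1, s3, s5}): φ is false.
  s6 (successors {s2, s3, s6}): φ is false.
For instance, at s3:
  At s3: \Box (\neg q \lor (s \to r)) requires \neg q \lor (s \to r) at every successor {s2, s4, s5}.
    At s2: \neg q \lor (s \to r) is true.
    At s4: \neg q \lor (s \to r) is true.
    At s5: \neg q \lor (s \to r) is true.
  So \Box (\neg q \lor (s \to r)) is true at s3.
Satisfying worlds: {s0, s3}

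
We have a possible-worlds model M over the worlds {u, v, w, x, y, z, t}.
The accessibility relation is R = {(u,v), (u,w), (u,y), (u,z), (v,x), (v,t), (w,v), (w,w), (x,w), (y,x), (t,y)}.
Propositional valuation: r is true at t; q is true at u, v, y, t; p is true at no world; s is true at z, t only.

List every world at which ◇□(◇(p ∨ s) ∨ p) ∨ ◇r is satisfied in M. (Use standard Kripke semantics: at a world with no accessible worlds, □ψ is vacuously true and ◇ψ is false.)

Recall that □ψ holds at a world iff ψ holds at every accessible world, and ◇ψ holds iff ψ holds at some accessible world.
Let φ = ◇□(◇(p ∨ s) ∨ p) ∨ ◇r. Evaluate φ at each world:
  u (successors {v, w, y, z}): φ is true.
  v (successors {x, t}): φ is true.
  w (successors {v, w}): φ is false.
  x (successors {w}): φ is false.
  y (successors {x}): φ is false.
  z (successors ∅): φ is false.
  t (successors {y}): φ is false.
For instance, at w:
  At w: ◇□(◇(p ∨ s) ∨ p) is false, ◇r is false, so ◇□(◇(p ∨ s) ∨ p) ∨ ◇r is false.
    At w: ◇□(◇(p ∨ s) ∨ p) requires □(◇(p ∨ s) ∨ p) at some successor in {v, w}.
      At v: □(◇(p ∨ s) ∨ p) is false.
      At w: □(◇(p ∨ s) ∨ p) is false.
    So ◇□(◇(p ∨ s) ∨ p) is false at w.
    At w: ◇r requires r at some successor in {v, w}.
      At v: r is false.
      At w: r is false.
    So ◇r is false at w.
Satisfying worlds: {u, v}

u, v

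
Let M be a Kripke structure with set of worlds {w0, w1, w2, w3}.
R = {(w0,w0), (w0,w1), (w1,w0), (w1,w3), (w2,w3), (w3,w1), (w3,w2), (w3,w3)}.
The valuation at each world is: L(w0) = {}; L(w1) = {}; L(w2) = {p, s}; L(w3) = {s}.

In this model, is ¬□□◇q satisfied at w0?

Recall that □ψ holds at a world iff ψ holds at every accessible world, and ◇ψ holds iff ψ holds at some accessible world.
At w0: □□◇q is false, so ¬□□◇q is true.
  At w0: □□◇q requires □◇q at every successor {w0, w1}.
    □◇q fails at w0, so □□◇q is false at w0.
      At w0: □◇q requires ◇q at every successor {w0, w1}.
        ◇q fails at w0, so □◇q is false at w0.

Yes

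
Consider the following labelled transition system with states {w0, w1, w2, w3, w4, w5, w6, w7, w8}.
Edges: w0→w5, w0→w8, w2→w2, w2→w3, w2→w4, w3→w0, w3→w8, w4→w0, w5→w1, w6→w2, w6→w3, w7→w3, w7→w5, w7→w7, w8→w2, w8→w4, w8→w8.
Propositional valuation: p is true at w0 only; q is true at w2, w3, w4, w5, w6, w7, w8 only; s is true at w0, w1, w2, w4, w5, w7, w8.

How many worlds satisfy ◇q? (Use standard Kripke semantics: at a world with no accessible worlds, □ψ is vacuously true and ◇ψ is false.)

6

Let φ = ◇q. Evaluate φ at each world:
  w0 (successors {w5, w8}): φ is true.
  w1 (successors ∅): φ is false.
  w2 (successors {w2, w3, w4}): φ is true.
  w3 (successors {w0, w8}): φ is true.
  w4 (successors {w0}): φ is false.
  w5 (successors {w1}): φ is false.
  w6 (successors {w2, w3}): φ is true.
  w7 (successors {w3, w5, w7}): φ is true.
  w8 (successors {w2, w4, w8}): φ is true.
For instance, at w8:
  At w8: ◇q requires q at some successor in {w2, w4, w8}.
    q holds at w2, so ◇q is true at w8.
Satisfying worlds: {w0, w2, w3, w6, w7, w8}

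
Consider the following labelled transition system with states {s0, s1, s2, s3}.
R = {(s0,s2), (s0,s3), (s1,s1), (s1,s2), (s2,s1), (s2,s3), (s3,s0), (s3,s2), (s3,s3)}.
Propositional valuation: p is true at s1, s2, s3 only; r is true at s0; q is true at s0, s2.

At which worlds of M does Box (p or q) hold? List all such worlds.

s0, s1, s2, s3

Let φ = Box (p or q). Evaluate φ at each world:
  s0 (successors {s2, s3}): φ is true.
  s1 (successors {s1, s2}): φ is true.
  s2 (successors {s1, s3}): φ is true.
  s3 (successors {s0, s2, s3}): φ is true.
For instance, at s2:
  At s2: Box (p or q) requires p or q at every successor {s1, s3}.
    At s1: p or q is true.
    At s3: p or q is true.
  So Box (p or q) is true at s2.
Satisfying worlds: {s0, s1, s2, s3}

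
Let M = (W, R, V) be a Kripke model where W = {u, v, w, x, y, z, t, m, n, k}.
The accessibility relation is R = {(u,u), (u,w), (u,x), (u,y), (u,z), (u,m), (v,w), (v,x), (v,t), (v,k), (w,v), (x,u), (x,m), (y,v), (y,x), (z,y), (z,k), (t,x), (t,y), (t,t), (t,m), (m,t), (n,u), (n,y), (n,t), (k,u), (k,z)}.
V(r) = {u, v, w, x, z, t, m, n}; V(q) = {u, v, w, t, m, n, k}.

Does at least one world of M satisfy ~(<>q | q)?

No

Recall that <>ψ holds at a world iff ψ holds at some accessible world.
Let φ = ~(<>q | q). Evaluate φ at each world:
  u (successors {u, w, x, y, z, m}): φ is false.
  v (successors {w, x, t, k}): φ is false.
  w (successors {v}): φ is false.
  x (successors {u, m}): φ is false.
  y (successors {v, x}): φ is false.
  z (successors {y, k}): φ is false.
  t (successors {x, y, t, m}): φ is false.
  m (successors {t}): φ is false.
  n (successors {u, y, t}): φ is false.
  k (successors {u, z}): φ is false.
For instance, at z:
  At z: <>q | q is true, so ~(<>q | q) is false.
    At z: <>q is true, q is false, so <>q | q is true.
      At z: <>q requires q at some successor in {y, k}.
        q holds at k, so <>q is true at z.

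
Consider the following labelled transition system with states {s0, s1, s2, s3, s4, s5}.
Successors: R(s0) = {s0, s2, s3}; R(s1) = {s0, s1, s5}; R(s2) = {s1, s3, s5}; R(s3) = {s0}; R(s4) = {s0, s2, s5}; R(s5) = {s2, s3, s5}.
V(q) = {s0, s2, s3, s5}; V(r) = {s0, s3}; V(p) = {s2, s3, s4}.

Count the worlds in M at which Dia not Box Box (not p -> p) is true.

6

Let φ = Dia not Box Box (not p -> p). Evaluate φ at each world:
  s0 (successors {s0, s2, s3}): φ is true.
  s1 (successors {s0, s1, s5}): φ is true.
  s2 (successors {s1, s3, s5}): φ is true.
  s3 (successors {s0}): φ is true.
  s4 (successors {s0, s2, s5}): φ is true.
  s5 (successors {s2, s3, s5}): φ is true.
For instance, at s5:
  At s5: Dia not Box Box (not p -> p) requires not Box Box (not p -> p) at some successor in {s2, s3, s5}.
    not Box Box (not p -> p) holds at s2, so Dia not Box Box (not p -> p) is true at s5.
      At s2: Box Box (not p -> p) is false, so not Box Box (not p -> p) is true.
Satisfying worlds: {s0, s1, s2, s3, s4, s5}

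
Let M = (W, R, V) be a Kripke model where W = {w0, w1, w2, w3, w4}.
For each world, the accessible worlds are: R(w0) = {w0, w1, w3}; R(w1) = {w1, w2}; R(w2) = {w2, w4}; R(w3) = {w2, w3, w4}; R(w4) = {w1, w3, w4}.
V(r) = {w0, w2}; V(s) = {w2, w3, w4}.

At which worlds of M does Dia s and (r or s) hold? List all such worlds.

Let φ = Dia s and (r or s). Evaluate φ at each world:
  w0 (successors {w0, w1, w3}): φ is true.
  w1 (successors {w1, w2}): φ is false.
  w2 (successors {w2, w4}): φ is true.
  w3 (successors {w2, w3, w4}): φ is true.
  w4 (successors {w1, w3, w4}): φ is true.
For instance, at w2:
  At w2: Dia s is true, r or s is true, so Dia s and (r or s) is true.
    At w2: Dia s requires s at some successor in {w2, w4}.
      s holds at w2, so Dia s is true at w2.
Satisfying worlds: {w0, w2, w3, w4}

w0, w2, w3, w4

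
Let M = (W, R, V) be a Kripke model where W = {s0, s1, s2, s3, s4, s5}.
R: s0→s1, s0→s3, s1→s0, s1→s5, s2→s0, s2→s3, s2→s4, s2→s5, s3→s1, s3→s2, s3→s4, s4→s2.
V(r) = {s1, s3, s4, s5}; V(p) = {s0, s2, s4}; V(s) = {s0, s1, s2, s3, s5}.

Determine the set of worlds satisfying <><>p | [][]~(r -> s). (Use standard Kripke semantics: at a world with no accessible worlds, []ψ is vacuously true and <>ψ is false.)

s0, s2, s3, s4, s5

Recall that []ψ holds at a world iff ψ holds at every accessible world, and <>ψ holds iff ψ holds at some accessible world.
Let φ = <><>p | [][]~(r -> s). Evaluate φ at each world:
  s0 (successors {s1, s3}): φ is true.
  s1 (successors {s0, s5}): φ is false.
  s2 (successors {s0, s3, s4, s5}): φ is true.
  s3 (successors {s1, s2, s4}): φ is true.
  s4 (successors {s2}): φ is true.
  s5 (successors ∅): φ is true.
For instance, at s2:
  At s2: <><>p is true, [][]~(r -> s) is false, so <><>p | [][]~(r -> s) is true.
    At s2: <><>p requires <>p at some successor in {s0, s3, s4, s5}.
      <>p holds at s3, so <><>p is true at s2.
    At s2: [][]~(r -> s) requires []~(r -> s) at every successor {s0, s3, s4, s5}.
      []~(r -> s) fails at s0, so [][]~(r -> s) is false at s2.
Satisfying worlds: {s0, s2, s3, s4, s5}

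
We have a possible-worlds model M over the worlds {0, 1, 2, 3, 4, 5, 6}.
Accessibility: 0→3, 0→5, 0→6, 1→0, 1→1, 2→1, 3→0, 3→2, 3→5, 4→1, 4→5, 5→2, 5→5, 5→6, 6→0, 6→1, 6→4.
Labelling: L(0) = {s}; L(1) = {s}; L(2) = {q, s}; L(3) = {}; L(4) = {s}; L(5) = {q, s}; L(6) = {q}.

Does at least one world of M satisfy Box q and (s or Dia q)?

Yes

Recall that Box ψ holds at a world iff ψ holds at every accessible world, and Dia ψ holds iff ψ holds at some accessible world.
Let φ = Box q and (s or Dia q). Evaluate φ at each world:
  0 (successors {3, 5, 6}): φ is false.
  1 (successors {0, 1}): φ is false.
  2 (successors {1}): φ is false.
  3 (successors {0, 2, 5}): φ is false.
  4 (successors {1, 5}): φ is false.
  5 (successors {2, 5, 6}): φ is true.
  6 (successors {0, 1, 4}): φ is false.
Detail at 5 (witness):
  At 5: Box q is true, s or Dia q is true, so Box q and (s or Dia q) is true.
    At 5: Box q requires q at every successor {2, 5, 6}.
      At 2: q is true.
      At 5: q is true.
      At 6: q is true.
    So Box q is true at 5.
    At 5: s is true, Dia q is true, so s or Dia q is true.
      At 5: Dia q requires q at some successor in {2, 5, 6}.
        q holds at 2, so Dia q is true at 5.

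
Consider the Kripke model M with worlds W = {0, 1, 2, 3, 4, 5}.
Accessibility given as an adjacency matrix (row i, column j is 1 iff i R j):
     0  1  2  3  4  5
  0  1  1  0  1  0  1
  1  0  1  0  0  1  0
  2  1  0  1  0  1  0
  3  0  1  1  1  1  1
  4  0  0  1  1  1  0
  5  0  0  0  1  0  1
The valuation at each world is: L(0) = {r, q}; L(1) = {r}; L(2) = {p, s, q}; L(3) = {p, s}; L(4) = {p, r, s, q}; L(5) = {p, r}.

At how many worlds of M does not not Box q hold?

1

Let φ = not not Box q. Evaluate φ at each world:
  0 (successors {0, 1, 3, 5}): φ is false.
  1 (successors {1, 4}): φ is false.
  2 (successors {0, 2, 4}): φ is true.
  3 (successors {1, 2, 3, 4, 5}): φ is false.
  4 (successors {2, 3, 4}): φ is false.
  5 (successors {3, 5}): φ is false.
For instance, at 5:
  At 5: not Box q is true, so not not Box q is false.
    At 5: Box q is false, so not Box q is true.
      At 5: Box q requires q at every successor {3, 5}.
        q fails at 3, so Box q is false at 5.
Satisfying worlds: {2}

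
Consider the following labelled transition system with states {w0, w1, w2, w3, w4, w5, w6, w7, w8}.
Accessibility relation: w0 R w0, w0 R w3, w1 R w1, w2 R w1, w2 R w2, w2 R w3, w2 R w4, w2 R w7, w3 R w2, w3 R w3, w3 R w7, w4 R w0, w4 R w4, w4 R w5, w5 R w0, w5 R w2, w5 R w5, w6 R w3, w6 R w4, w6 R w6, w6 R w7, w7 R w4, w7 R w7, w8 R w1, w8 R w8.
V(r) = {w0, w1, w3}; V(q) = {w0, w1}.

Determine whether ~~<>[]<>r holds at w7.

At w7: ~<>[]<>r is false, so ~~<>[]<>r is true.
  At w7: <>[]<>r is true, so ~<>[]<>r is false.
    At w7: <>[]<>r requires []<>r at some successor in {w4, w7}.
      []<>r holds at w4, so <>[]<>r is true at w7.

Yes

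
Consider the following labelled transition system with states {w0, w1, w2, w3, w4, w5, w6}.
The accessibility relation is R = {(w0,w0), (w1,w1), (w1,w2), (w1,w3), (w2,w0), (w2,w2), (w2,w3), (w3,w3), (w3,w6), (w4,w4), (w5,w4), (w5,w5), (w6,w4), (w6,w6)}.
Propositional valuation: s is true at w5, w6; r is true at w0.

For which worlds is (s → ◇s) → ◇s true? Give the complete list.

w3, w5, w6

Let φ = (s → ◇s) → ◇s. Evaluate φ at each world:
  w0 (successors {w0}): φ is false.
  w1 (successors {w1, w2, w3}): φ is false.
  w2 (successors {w0, w2, w3}): φ is false.
  w3 (successors {w3, w6}): φ is true.
  w4 (successors {w4}): φ is false.
  w5 (successors {w4, w5}): φ is true.
  w6 (successors {w4, w6}): φ is true.
For instance, at w2:
  At w2: s → ◇s is true, ◇s is false, so (s → ◇s) → ◇s is false.
    At w2: s is false, ◇s is false, so s → ◇s is true.
      At w2: ◇s requires s at some successor in {w0, w2, w3}.
        At w0: s is false.
        At w2: s is false.
        At w3: s is false.
      So ◇s is false at w2.
    At w2: ◇s requires s at some successor in {w0, w2, w3}.
      At w0: s is false.
      At w2: s is false.
      At w3: s is false.
    So ◇s is false at w2.
Satisfying worlds: {w3, w5, w6}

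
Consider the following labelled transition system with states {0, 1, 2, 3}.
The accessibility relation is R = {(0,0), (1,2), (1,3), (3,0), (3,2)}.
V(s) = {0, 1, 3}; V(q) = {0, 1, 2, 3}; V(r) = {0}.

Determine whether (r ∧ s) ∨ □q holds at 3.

At 3: r ∧ s is false, □q is true, so (r ∧ s) ∨ □q is true.
  At 3: □q requires q at every successor {0, 2}.
    At 0: q is true.
    At 2: q is true.
  So □q is true at 3.

Yes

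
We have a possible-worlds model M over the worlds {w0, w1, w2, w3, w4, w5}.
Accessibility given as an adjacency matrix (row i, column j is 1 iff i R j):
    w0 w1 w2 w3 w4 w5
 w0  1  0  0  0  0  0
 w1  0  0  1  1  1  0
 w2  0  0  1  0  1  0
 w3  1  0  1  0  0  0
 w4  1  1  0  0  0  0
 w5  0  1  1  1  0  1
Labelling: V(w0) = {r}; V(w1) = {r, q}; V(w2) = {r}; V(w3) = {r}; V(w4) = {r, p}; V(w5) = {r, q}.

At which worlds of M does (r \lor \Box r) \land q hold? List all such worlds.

w1, w5

Recall that \Box ψ holds at a world iff ψ holds at every accessible world, and \Diamond ψ holds iff ψ holds at some accessible world.
Let φ = (r \lor \Box r) \land q. Evaluate φ at each world:
  w0 (successors {w0}): φ is false.
  w1 (successors {w2, w3, w4}): φ is true.
  w2 (successors {w2, w4}): φ is false.
  w3 (successors {w0, w2}): φ is false.
  w4 (successors {w0, w1}): φ is false.
  w5 (successors {w1, w2, w3, w5}): φ is true.
For instance, at w4:
  At w4: r \lor \Box r is true, q is false, so (r \lor \Box r) \land q is false.
    At w4: r is true, \Box r is true, so r \lor \Box r is true.
      At w4: \Box r requires r at every successor {w0, w1}.
        At w0: r is true.
        At w1: r is true.
      So \Box r is true at w4.
Satisfying worlds: {w1, w5}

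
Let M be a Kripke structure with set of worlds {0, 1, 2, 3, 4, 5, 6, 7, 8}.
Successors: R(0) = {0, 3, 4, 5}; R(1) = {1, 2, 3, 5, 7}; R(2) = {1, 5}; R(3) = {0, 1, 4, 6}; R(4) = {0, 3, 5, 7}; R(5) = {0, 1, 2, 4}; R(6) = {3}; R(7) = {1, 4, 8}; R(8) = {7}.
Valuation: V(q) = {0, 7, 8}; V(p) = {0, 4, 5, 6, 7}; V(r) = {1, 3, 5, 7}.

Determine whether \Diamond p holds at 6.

No

At 6: \Diamond p requires p at some successor in {3}.
  At 3: p is false.
So \Diamond p is false at 6.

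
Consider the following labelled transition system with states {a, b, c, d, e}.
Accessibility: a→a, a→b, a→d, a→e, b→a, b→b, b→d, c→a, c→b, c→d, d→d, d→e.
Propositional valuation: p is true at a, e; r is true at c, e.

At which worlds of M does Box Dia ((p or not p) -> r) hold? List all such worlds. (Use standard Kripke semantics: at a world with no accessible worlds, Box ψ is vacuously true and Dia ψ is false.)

e

Let φ = Box Dia ((p or not p) -> r). Evaluate φ at each world:
  a (successors {a, b, d, e}): φ is false.
  b (successors {a, b, d}): φ is false.
  c (successors {a, b, d}): φ is false.
  d (successors {d, e}): φ is false.
  e (successors ∅): φ is true.
For instance, at a:
  At a: Box Dia ((p or not p) -> r) requires Dia ((p or not p) -> r) at every successor {a, b, d, e}.
    Dia ((p or not p) -> r) fails at b, so Box Dia ((p or not p) -> r) is false at a.
      At b: Dia ((p or not p) -> r) requires (p or not p) -> r at some successor in {a, b, d}.
        At a: (p or not p) -> r is false.
        At b: (p or not p) -> r is false.
        At d: (p or not p) -> r is false.
      So Dia ((p or not p) -> r) is false at b.
Satisfying worlds: {e}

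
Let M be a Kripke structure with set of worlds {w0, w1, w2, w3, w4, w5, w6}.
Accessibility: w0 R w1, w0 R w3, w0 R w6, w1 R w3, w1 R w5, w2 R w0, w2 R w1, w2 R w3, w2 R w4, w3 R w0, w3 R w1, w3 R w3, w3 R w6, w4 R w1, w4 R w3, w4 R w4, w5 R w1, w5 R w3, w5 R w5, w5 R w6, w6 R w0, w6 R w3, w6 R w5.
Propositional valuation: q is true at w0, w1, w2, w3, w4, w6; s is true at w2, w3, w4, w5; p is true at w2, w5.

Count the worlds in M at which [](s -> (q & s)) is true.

Recall that []ψ holds at a world iff ψ holds at every accessible world, and <>ψ holds iff ψ holds at some accessible world.
Let φ = [](s -> (q & s)). Evaluate φ at each world:
  w0 (successors {w1, w3, w6}): φ is true.
  w1 (successors {w3, w5}): φ is false.
  w2 (successors {w0, w1, w3, w4}): φ is true.
  w3 (successors {w0, w1, w3, w6}): φ is true.
  w4 (successors {w1, w3, w4}): φ is true.
  w5 (successors {w1, w3, w5, w6}): φ is false.
  w6 (successors {w0, w3, w5}): φ is false.
For instance, at w5:
  At w5: [](s -> (q & s)) requires s -> (q & s) at every successor {w1, w3, w5, w6}.
    s -> (q & s) fails at w5, so [](s -> (q & s)) is false at w5.
Satisfying worlds: {w0, w2, w3, w4}

4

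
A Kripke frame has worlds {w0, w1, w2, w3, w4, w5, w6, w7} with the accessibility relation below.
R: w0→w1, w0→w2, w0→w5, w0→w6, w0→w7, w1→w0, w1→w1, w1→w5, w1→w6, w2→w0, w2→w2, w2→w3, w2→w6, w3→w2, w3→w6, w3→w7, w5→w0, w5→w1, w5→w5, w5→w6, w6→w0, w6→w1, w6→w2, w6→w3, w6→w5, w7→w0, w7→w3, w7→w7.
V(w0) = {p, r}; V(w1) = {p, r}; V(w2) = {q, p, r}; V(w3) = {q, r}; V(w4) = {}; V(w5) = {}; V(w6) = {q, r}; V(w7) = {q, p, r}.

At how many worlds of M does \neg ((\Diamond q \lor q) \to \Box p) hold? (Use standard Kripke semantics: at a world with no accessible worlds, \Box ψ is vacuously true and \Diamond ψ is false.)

Recall that \Box ψ holds at a world iff ψ holds at every accessible world, and \Diamond ψ holds iff ψ holds at some accessible world.
Let φ = \neg ((\Diamond q \lor q) \to \Box p). Evaluate φ at each world:
  w0 (successors {w1, w2, w5, w6, w7}): φ is true.
  w1 (successors {w0, w1, w5, w6}): φ is true.
  w2 (successors {w0, w2, w3, w6}): φ is true.
  w3 (successors {w2, w6, w7}): φ is true.
  w4 (successors ∅): φ is false.
  w5 (successors {w0, w1, w5, w6}): φ is true.
  w6 (successors {w0, w1, w2, w3, w5}): φ is true.
  w7 (successors {w0, w3, w7}): φ is true.
For instance, at w6:
  At w6: (\Diamond q \lor q) \to \Box p is false, so \neg ((\Diamond q \lor q) \to \Box p) is true.
    At w6: \Diamond q \lor q is true, \Box p is false, so (\Diamond q \lor q) \to \Box p is false.
      At w6: \Diamond q is true, q is true, so \Diamond q \lor q is true.
      At w6: \Box p requires p at every successor {w0, w1, w2, w3, w5}.
        p fails at w3, so \Box p is false at w6.
Satisfying worlds: {w0, w1, w2, w3, w5, w6, w7}

7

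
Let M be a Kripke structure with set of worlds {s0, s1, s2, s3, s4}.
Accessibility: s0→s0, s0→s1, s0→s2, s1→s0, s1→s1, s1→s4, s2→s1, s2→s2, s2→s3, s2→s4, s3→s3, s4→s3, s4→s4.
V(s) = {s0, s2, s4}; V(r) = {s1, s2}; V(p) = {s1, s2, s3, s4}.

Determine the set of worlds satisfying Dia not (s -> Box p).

s0, s1

Recall that Box ψ holds at a world iff ψ holds at every accessible world, and Dia ψ holds iff ψ holds at some accessible world.
Let φ = Dia not (s -> Box p). Evaluate φ at each world:
  s0 (successors {s0, s1, s2}): φ is true.
  s1 (successors {s0, s1, s4}): φ is true.
  s2 (successors {s1, s2, s3, s4}): φ is false.
  s3 (successors {s3}): φ is false.
  s4 (successors {s3, s4}): φ is false.
For instance, at s0:
  At s0: Dia not (s -> Box p) requires not (s -> Box p) at some successor in {s0, s1, s2}.
    not (s -> Box p) holds at s0, so Dia not (s -> Box p) is true at s0.
      At s0: s -> Box p is false, so not (s -> Box p) is true.
Satisfying worlds: {s0, s1}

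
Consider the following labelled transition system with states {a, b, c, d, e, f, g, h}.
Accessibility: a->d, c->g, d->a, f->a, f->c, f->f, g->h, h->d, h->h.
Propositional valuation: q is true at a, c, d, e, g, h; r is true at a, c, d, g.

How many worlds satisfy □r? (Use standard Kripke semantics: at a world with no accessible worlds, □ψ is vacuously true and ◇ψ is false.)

5

Let φ = □r. Evaluate φ at each world:
  a (successors {d}): φ is true.
  b (successors ∅): φ is true.
  c (successors {g}): φ is true.
  d (successors {a}): φ is true.
  e (successors ∅): φ is true.
  f (successors {a, c, f}): φ is false.
  g (successors {h}): φ is false.
  h (successors {d, h}): φ is false.
For instance, at c:
  At c: □r requires r at every successor {g}.
    At g: r is true.
  So □r is true at c.
Satisfying worlds: {a, b, c, d, e}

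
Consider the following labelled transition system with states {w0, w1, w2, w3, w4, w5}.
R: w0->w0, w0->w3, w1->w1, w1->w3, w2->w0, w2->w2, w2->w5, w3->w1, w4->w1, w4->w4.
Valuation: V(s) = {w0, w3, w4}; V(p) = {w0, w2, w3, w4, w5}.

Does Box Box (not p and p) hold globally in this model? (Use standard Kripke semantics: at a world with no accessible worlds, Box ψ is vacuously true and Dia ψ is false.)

No

Recall that Box ψ holds at a world iff ψ holds at every accessible world, and Dia ψ holds iff ψ holds at some accessible world.
Let φ = Box Box (not p and p). Evaluate φ at each world:
  w0 (successors {w0, w3}): φ is false.
  w1 (successors {w1, w3}): φ is false.
  w2 (successors {w0, w2, w5}): φ is false.
  w3 (successors {w1}): φ is false.
  w4 (successors {w1, w4}): φ is false.
  w5 (successors ∅): φ is true.
Detail at w0 (counterexample):
  At w0: Box Box (not p and p) requires Box (not p and p) at every successor {w0, w3}.
    Box (not p and p) fails at w0, so Box Box (not p and p) is false at w0.
      At w0: Box (not p and p) requires not p and p at every successor {w0, w3}.
        not p and p fails at w0, so Box (not p and p) is false at w0.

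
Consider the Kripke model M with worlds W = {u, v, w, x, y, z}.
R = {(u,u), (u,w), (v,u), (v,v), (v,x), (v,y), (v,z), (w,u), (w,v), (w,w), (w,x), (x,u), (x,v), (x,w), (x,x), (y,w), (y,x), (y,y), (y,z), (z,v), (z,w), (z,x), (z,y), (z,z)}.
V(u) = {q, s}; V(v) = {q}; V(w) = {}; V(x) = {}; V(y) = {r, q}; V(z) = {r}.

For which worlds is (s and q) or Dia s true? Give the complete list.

u, v, w, x

Let φ = (s and q) or Dia s. Evaluate φ at each world:
  u (successors {u, w}): φ is true.
  v (successors {u, v, x, y, z}): φ is true.
  w (successors {u, v, w, x}): φ is true.
  x (successors {u, v, w, x}): φ is true.
  y (successors {w, x, y, z}): φ is false.
  z (successors {v, w, x, y, z}): φ is false.
For instance, at y:
  At y: s and q is false, Dia s is false, so (s and q) or Dia s is false.
    At y: Dia s requires s at some successor in {w, x, y, z}.
      At w: s is false.
      At x: s is false.
      At y: s is false.
      At z: s is false.
    So Dia s is false at y.
Satisfying worlds: {u, v, w, x}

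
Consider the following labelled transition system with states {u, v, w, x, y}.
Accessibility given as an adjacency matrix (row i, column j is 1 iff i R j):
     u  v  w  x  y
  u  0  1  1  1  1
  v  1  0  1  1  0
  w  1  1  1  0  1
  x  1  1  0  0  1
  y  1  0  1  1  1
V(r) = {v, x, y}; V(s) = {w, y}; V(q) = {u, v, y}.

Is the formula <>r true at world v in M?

At v: <>r requires r at some successor in {u, w, x}.
  r holds at x, so <>r is true at v.

Yes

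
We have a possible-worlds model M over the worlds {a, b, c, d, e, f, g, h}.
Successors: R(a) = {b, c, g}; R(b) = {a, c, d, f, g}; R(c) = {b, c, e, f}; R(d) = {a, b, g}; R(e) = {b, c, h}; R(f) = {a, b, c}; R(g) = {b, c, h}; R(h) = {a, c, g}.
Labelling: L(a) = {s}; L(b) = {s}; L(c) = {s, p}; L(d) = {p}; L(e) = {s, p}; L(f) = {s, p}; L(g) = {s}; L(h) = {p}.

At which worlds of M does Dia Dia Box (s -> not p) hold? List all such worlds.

Let φ = Dia Dia Box (s -> not p). Evaluate φ at each world:
  a (successors {b, c, g}): φ is true.
  b (successors {a, c, d, f, g}): φ is false.
  c (successors {b, c, e, f}): φ is true.
  d (successors {a, b, g}): φ is true.
  e (successors {b, c, h}): φ is true.
  f (successors {a, b, c}): φ is true.
  g (successors {b, c, h}): φ is true.
  h (successors {a, c, g}): φ is false.
For instance, at e:
  At e: Dia Dia Box (s -> not p) requires Dia Box (s -> not p) at some successor in {b, c, h}.
    Dia Box (s -> not p) holds at b, so Dia Dia Box (s -> not p) is true at e.
      At b: Dia Box (s -> not p) requires Box (s -> not p) at some successor in {a, c, d, f, g}.
        Box (s -> not p) holds at d, so Dia Box (s -> not p) is true at b.
Satisfying worlds: {a, c, d, e, f, g}

a, c, d, e, f, g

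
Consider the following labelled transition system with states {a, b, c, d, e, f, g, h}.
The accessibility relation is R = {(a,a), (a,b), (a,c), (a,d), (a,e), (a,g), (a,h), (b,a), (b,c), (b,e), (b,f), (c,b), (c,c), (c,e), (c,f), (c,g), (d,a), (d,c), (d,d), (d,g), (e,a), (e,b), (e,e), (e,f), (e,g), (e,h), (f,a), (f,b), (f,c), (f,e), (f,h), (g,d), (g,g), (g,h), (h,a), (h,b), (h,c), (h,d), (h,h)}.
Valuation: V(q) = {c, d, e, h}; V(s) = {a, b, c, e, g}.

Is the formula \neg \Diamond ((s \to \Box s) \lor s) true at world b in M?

At b: \Diamond ((s \to \Box s) \lor s) is true, so \neg \Diamond ((s \to \Box s) \lor s) is false.
  At b: \Diamond ((s \to \Box s) \lor s) requires (s \to \Box s) \lor s at some successor in {a, c, e, f}.
    (s \to \Box s) \lor s holds at a, so \Diamond ((s \to \Box s) \lor s) is true at b.
      At a: s \to \Box s is false, s is true, so (s \to \Box s) \lor s is true.

No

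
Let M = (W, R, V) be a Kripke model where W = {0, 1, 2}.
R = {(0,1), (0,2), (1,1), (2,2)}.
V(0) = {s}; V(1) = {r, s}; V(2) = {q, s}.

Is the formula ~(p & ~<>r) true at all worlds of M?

Let φ = ~(p & ~<>r). Evaluate φ at each world:
  0 (successors {1, 2}): φ is true.
  1 (successors {1}): φ is true.
  2 (successors {2}): φ is true.
For instance, at 1:
  At 1: p & ~<>r is false, so ~(p & ~<>r) is true.
    At 1: p is false, ~<>r is false, so p & ~<>r is false.
      At 1: <>r is true, so ~<>r is false.

Yes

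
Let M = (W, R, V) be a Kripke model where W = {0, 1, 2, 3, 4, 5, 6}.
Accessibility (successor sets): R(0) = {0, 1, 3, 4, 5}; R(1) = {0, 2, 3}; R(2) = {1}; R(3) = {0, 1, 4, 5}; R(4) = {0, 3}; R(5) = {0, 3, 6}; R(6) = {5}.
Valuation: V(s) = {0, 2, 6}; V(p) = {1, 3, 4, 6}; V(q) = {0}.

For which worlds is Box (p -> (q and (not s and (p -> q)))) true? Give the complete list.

6

Let φ = Box (p -> (q and (not s and (p -> q)))). Evaluate φ at each world:
  0 (successors {0, 1, 3, 4, 5}): φ is false.
  1 (successors {0, 2, 3}): φ is false.
  2 (successors {1}): φ is false.
  3 (successors {0, 1, 4, 5}): φ is false.
  4 (successors {0, 3}): φ is false.
  5 (successors {0, 3, 6}): φ is false.
  6 (successors {5}): φ is true.
For instance, at 0:
  At 0: Box (p -> (q and (not s and (p -> q)))) requires p -> (q and (not s and (p -> q))) at every successor {0, 1, 3, 4, 5}.
    p -> (q and (not s and (p -> q))) fails at 1, so Box (p -> (q and (not s and (p -> q)))) is false at 0.
Satisfying worlds: {6}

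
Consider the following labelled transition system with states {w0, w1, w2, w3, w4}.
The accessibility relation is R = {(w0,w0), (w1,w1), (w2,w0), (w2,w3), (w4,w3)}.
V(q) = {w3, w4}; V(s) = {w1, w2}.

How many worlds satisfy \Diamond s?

1

Let φ = \Diamond s. Evaluate φ at each world:
  w0 (successors {w0}): φ is false.
  w1 (successors {w1}): φ is true.
  w2 (successors {w0, w3}): φ is false.
  w3 (successors ∅): φ is false.
  w4 (successors {w3}): φ is false.
For instance, at w1:
  At w1: \Diamond s requires s at some successor in {w1}.
    s holds at w1, so \Diamond s is true at w1.
Satisfying worlds: {w1}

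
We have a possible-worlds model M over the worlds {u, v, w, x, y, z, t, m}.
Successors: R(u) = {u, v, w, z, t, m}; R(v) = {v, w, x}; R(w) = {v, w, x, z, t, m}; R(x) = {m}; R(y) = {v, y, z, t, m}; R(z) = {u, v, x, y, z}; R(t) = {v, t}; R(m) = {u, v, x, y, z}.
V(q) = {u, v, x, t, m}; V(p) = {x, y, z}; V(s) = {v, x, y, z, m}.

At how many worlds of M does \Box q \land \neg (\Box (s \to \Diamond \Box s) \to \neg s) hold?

1

Let φ = \Box q \land \neg (\Box (s \to \Diamond \Box s) \to \neg s). Evaluate φ at each world:
  u (successors {u, v, w, z, t, m}): φ is false.
  v (successors {v, w, x}): φ is false.
  w (successors {v, w, x, z, t, m}): φ is false.
  x (successors {m}): φ is true.
  y (successors {v, y, z, t, m}): φ is false.
  z (successors {u, v, x, y, z}): φ is false.
  t (successors {v, t}): φ is false.
  m (successors {u, v, x, y, z}): φ is false.
For instance, at u:
  At u: \Box q is false, \neg (\Box (s \to \Diamond \Box s) \to \neg s) is false, so \Box q \land \neg (\Box (s \to \Diamond \Box s) \to \neg s) is false.
    At u: \Box q requires q at every successor {u, v, w, z, t, m}.
      q fails at w, so \Box q is false at u.
    At u: \Box (s \to \Diamond \Box s) \to \neg s is true, so \neg (\Box (s \to \Diamond \Box s) \to \neg s) is false.
      At u: \Box (s \to \Diamond \Box s) is true, \neg s is true, so \Box (s \to \Diamond \Box s) \to \neg s is true.
Satisfying worlds: {x}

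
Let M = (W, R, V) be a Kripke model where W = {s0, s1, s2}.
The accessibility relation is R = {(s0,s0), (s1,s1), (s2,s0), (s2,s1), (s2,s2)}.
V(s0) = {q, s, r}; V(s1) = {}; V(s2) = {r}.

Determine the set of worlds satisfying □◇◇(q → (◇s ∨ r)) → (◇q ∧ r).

s0, s2

Recall that □ψ holds at a world iff ψ holds at every accessible world, and ◇ψ holds iff ψ holds at some accessible world.
Let φ = □◇◇(q → (◇s ∨ r)) → (◇q ∧ r). Evaluate φ at each world:
  s0 (successors {s0}): φ is true.
  s1 (successors {s1}): φ is false.
  s2 (successors {s0, s1, s2}): φ is true.
For instance, at s2:
  At s2: □◇◇(q → (◇s ∨ r)) is true, ◇q ∧ r is true, so □◇◇(q → (◇s ∨ r)) → (◇q ∧ r) is true.
    At s2: □◇◇(q → (◇s ∨ r)) requires ◇◇(q → (◇s ∨ r)) at every successor {s0, s1, s2}.
      At s0: ◇◇(q → (◇s ∨ r)) is true.
      At s1: ◇◇(q → (◇s ∨ r)) is true.
      At s2: ◇◇(q → (◇s ∨ r)) is true.
    So □◇◇(q → (◇s ∨ r)) is true at s2.
    At s2: ◇q is true, r is true, so ◇q ∧ r is true.
      At s2: ◇q requires q at some successor in {s0, s1, s2}.
        q holds at s0, so ◇q is true at s2.
Satisfying worlds: {s0, s2}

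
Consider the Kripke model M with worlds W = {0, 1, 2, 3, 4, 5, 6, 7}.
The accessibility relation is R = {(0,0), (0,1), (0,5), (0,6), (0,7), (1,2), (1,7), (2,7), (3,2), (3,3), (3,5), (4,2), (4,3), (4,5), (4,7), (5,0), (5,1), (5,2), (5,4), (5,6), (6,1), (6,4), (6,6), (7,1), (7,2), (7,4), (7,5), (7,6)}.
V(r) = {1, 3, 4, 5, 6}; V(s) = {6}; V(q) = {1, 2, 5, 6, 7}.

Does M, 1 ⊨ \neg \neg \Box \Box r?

At 1: \neg \Box \Box r is true, so \neg \neg \Box \Box r is false.
  At 1: \Box \Box r is false, so \neg \Box \Box r is true.
    At 1: \Box \Box r requires \Box r at every successor {2, 7}.
      \Box r fails at 2, so \Box \Box r is false at 1.

No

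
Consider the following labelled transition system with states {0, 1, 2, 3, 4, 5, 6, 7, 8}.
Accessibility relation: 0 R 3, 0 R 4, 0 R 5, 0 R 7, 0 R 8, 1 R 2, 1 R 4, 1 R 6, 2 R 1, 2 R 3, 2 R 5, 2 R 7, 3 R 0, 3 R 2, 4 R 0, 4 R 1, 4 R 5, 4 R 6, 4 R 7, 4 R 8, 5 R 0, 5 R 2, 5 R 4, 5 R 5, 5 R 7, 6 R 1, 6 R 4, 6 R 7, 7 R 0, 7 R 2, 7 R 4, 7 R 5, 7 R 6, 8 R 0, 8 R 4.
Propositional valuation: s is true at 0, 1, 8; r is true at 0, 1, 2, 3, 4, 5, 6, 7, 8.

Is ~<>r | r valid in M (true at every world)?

Let φ = ~<>r | r. Evaluate φ at each world:
  0 (successors {3, 4, 5, 7, 8}): φ is true.
  1 (successors {2, 4, 6}): φ is true.
  2 (successors {1, 3, 5, 7}): φ is true.
  3 (successors {0, 2}): φ is true.
  4 (successors {0, 1, 5, 6, 7, 8}): φ is true.
  5 (successors {0, 2, 4, 5, 7}): φ is true.
  6 (successors {1, 4, 7}): φ is true.
  7 (successors {0, 2, 4, 5, 6}): φ is true.
  8 (successors {0, 4}): φ is true.
For instance, at 0:
  At 0: ~<>r is false, r is true, so ~<>r | r is true.
    At 0: <>r is true, so ~<>r is false.
      At 0: <>r requires r at some successor in {3, 4, 5, 7, 8}.
        r holds at 3, so <>r is true at 0.

Yes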